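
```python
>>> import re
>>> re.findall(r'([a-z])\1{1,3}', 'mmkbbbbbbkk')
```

['m', 'b', 'b', 'k']

The backreference `\1` re-matches whatever the first group consumed, character for character.
Walking the string: at [0:2] match 'mm', group 1 = 'm'; at [3:7] match 'bbbb', group 1 = 'b'; at [7:9] match 'bb', group 1 = 'b'; at [9:11] match 'kk', group 1 = 'k'.
One capturing group, so `findall` returns just the captured substring from each match — 4 in all.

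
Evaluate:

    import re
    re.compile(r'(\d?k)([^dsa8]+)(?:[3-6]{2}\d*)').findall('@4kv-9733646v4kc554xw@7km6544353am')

[('4k', 'v-9733646v4kc554xw@7km65443')]

The pattern matches optionally a digit, then the literal 'k' (captured); then one or more of any character except [dsa8] (captured); then exactly 2 of a character in [3-6], then zero or more of a digit (non-capturing group).
Scanning left to right: at [1:32] match '4kv-9733646v4kc554xw@7km6544353', groups = ('4k', 'v-9733646v4kc554xw@7km65443').
`findall` packs the 2 group values into a tuple for every match.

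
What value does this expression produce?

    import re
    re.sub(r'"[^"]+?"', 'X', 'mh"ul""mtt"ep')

'mhXXep'

Each match is replaced by 'X'.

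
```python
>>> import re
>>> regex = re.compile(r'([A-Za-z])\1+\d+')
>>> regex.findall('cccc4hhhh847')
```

The backreference `\1` re-matches whatever the first group consumed, character for character.
`findall` collects group 1 from each match (2 total).

['c', 'h']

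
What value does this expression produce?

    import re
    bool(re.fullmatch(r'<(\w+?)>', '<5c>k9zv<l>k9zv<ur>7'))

`re.fullmatch` is like wrapping the pattern in `^…$` (in single-line mode).
Here there's no way to consume every character, so the call returns None, and `bool(None)` is False.

False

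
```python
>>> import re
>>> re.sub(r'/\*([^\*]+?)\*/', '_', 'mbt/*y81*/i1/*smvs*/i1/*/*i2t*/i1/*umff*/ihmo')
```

Matches: at [3:10] → '/*y81*/'; at [12:20] → '/*smvs*/'; at [24:31] → '/*i2t*/'; at [33:41] → '/*umff*/'.
Each match is replaced by '_'.

'mbt_i1_i1/*_i1_ihmo'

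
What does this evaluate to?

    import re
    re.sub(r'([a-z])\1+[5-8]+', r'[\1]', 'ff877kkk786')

'[f][k]'

`\1` is not a pattern — it's the concrete string captured by group 1, re-applied verbatim.
Matches: at [0:5] → 'ff877'; at [5:11] → 'kkk786'.
`\1` in the replacement pulls in group 1's text for each match.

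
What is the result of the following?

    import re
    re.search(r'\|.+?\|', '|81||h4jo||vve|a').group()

'|81|'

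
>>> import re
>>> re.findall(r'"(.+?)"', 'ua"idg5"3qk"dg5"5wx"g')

The `?` after the quantifier makes it lazy — it takes as little as possible before letting the rest of the pattern try.
Scanning left to right: at [2:8] match '"idg5"', group 1 = 'idg5'; at [11:16] match '"dg5"', group 1 = 'dg5'.
`findall` collects group 1 from each match (2 total).

['idg5', 'dg5']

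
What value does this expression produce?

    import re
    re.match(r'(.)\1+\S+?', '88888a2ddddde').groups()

`\1` is not a pattern — it's the concrete string captured by group 1, re-applied verbatim.
With `match`, the pattern is implicitly anchored at the beginning.
The match spans [0:6] → '88888a'.
Captured: group 1 = '8'.

('8',)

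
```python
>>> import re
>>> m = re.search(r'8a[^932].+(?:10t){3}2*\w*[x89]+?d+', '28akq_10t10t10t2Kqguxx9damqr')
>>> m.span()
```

(1, 24)

The pattern matches the literal '8a', then any character except [932]; then one or more of any character, then the literal '10t' repeated 3 times, then zero or more of a literal '2'; then zero or more of a word character, then one or more of one of [x89] (lazy), then one or more of a literal 'd'.
The match spans [1:24] → '8akq_10t10t10t2Kqguxx9d'.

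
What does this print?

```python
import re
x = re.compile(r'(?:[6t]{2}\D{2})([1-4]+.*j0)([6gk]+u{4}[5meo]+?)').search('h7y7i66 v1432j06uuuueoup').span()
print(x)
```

Pattern: exactly 2 of one of [6t], then exactly 2 of a non-digit (non-capturing group); then one or more of a character in [1-4], then zero or more of any character, then the literal 'j0' (captured); then one or more of one of [6gk], then exactly 4 of the literal 'u', then one or more of one of [5meo] (lazy) (captured).
A `+?`/`*?`/`{m,n}?` starts at its minimum and grows only as far as needed for what follows to match.
`search` walks the string left to right and returns the first match it finds.
The match spans [5:21] → '66 v1432j06uuuue'.
Captured: group 1 = '1432j0', group 2 = '6uuuue'.

(5, 21)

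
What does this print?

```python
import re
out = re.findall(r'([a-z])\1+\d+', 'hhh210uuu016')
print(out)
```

['h', 'u']

`\1` is not a pattern — it's the concrete string captured by group 1, re-applied verbatim.
Scanning left to right: at [0:6] match 'hhh210', group 1 = 'h'; at [6:12] match 'uuu016', group 1 = 'u'.
One capturing group, so `findall` returns just the captured substring from each match — 2 in all.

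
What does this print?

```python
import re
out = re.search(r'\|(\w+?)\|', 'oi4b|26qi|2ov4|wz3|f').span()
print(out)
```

Unlike `match`, `search` isn't anchored — it looks for the pattern anywhere in the string.
The match spans [4:10] → '|26qi|'.
Captured: group 1 = '26qi'.

(4, 10)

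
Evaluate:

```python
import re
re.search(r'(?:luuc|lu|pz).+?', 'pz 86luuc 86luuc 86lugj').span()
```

`re.search` tries every starting position until one works.
The match spans [0:3] → 'pz '.

(0, 3)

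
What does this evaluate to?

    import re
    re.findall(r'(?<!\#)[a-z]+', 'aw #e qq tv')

['aw', 'qq', 'tv']

`(?!…)`/`(?<!…)` only lets a position through if the neighbouring text does NOT match; no characters are consumed.
Walking the string: at [0:2] → 'aw'; at [6:8] → 'qq'; at [9:11] → 'tv'.
With no groups in the pattern, `findall` gives back each whole match — 3 here.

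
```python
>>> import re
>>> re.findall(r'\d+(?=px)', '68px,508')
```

['68']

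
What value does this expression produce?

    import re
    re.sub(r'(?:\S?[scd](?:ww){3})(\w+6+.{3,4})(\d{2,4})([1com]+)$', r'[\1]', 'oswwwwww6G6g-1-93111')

'[6G6g-1-]'

Pattern: optionally a non-whitespace character, then one of [scd], then the literal 'ww' repeated 3 times (non-capturing group); then one or more of a word character, then one or more of a literal '6', then 3 to 4 of any character (captured); then 2 to 4 of a digit (captured); then one or more of one of [1com] (captured); then anchored at the end.
Matches: at [0:20] → 'oswwwwww6G6g-1-93111'.
`\1` in the replacement pulls in group 1's text for each match.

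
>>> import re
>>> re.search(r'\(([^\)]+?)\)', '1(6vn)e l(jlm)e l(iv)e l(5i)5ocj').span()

The match spans [1:6] → '(6vn)'.

(1, 6)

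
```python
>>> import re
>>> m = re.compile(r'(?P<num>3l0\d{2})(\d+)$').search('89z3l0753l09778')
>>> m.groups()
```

The match spans [8:15] → '3l09778'.
Captured: group 1 = '3l097', group 2 = '78'.

('3l097', '78')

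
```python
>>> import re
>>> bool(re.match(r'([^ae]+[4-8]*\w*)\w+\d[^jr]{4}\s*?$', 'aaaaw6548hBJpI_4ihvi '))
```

False

This matches one or more of any character except [ae], then zero or more of a character in [4-8], then zero or more of a word character (captured); then one or more of a word character; then a digit, then exactly 4 of any character except [jr], then zero or more of whitespace (lazy); then anchored at the end.
`re.match` won't scan ahead — the pattern has to work from the very first character.
Here position 0 doesn't satisfy it, so the call returns None, and `bool(None)` is False.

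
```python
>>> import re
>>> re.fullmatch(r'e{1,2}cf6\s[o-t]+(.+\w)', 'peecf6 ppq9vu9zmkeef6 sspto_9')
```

None

`re.fullmatch` is like wrapping the pattern in `^…$` (in single-line mode).
Here the string isn't matched end-to-end, so the call returns None.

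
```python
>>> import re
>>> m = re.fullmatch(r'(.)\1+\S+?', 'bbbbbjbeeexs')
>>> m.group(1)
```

'b'

`\1` has to match the exact text group 1 already captured.
`re.fullmatch` is like wrapping the pattern in `^…$` (in single-line mode).
The match spans [0:12] → 'bbbbbjbeeexs'.
Captured: group 1 = 'b'.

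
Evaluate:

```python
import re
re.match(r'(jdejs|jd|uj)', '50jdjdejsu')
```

None

`match` is anchored at position 0; if the pattern doesn't fit there, it returns None.
Here the string doesn't start with a match, so the call returns None.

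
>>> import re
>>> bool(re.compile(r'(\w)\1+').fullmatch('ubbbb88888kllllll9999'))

`\1` has to match the exact text group 1 already captured.
`fullmatch` succeeds only if the pattern covers the string from start to end.
Here the pattern can't cover the whole string, so the call returns None, and `bool(None)` is False.

False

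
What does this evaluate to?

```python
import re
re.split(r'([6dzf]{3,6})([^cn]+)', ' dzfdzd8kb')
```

The group in the pattern means `split` returns the separators' captures alongside the pieces.

[' ', 'dzfdzd', '8kb', '']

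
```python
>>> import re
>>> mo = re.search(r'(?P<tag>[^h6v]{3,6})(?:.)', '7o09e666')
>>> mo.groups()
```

('7o09e',)

The pattern matches 3 to 6 of any character except [h6v] (captured as 'tag'); then any character (non-capturing group).
Unlike `match`, `search` isn't anchored — it looks for the pattern anywhere in the string.
The match spans [0:6] → '7o09e6'.
Captured: group 1 = '7o09e'.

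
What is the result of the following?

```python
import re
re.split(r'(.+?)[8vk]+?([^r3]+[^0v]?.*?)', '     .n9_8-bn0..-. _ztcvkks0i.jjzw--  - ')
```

Pattern: one or more of any character (lazy) (captured); then one or more of one of [8vk] (lazy); then one or more of any character except [r3], then optionally any character except [0v], then zero or more of any character (lazy) (captured).
A `+?`/`*?`/`{m,n}?` starts at its minimum and grows only as far as needed for what follows to match.
Matches to split on: at [0:40] → '     .n9_8-bn0..-. _ztcvkks0i.jjzw--  - '.
Because the pattern has a capturing group, `split` also inserts each captured text between the pieces.

['', '     .n9_', '-bn0..-. _ztcvkks0i.jjzw--  - ', '']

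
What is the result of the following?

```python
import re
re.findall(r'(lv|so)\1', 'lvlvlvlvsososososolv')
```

`\1` is not a pattern — it's the concrete string captured by group 1, re-applied verbatim.
With a single group, `findall` returns only what that group captured — 4 items.

['lv', 'lv', 'so', 'so']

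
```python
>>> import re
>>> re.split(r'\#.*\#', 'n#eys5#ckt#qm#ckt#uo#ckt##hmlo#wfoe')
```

['n', 'wfoe']

Matches to split on: at [1:31] → '#eys5#ckt#qm#ckt#uo#ckt##hmlo#'.
The string is cut at each match, leaving 2 pieces.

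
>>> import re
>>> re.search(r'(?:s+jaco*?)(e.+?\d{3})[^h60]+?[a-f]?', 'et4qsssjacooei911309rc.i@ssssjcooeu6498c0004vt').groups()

Pattern: one or more of a literal 's', then the literal 'jac', then zero or more of the literal 'o' (lazy) (non-capturing group); then a literal 'e', then one or more of any character (lazy), then exactly 3 of a digit (captured); then one or more of any character except [h60] (lazy), then optionally a character in [a-f].
The `?` after the quantifier makes it lazy — it takes as little as possible before letting the rest of the pattern try.
`re.search` scans for the first position where the pattern succeeds.
The match spans [4:18] → 'sssjacooei9113'.
Captured: group 1 = 'ei911'.

('ei911',)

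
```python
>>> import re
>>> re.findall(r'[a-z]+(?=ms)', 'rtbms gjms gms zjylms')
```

Lookahead/lookbehind check context without consuming it, so the matched span excludes the asserted characters.
Walking the string: at [0:3] → 'rtb'; at [6:8] → 'gj'; at [11:12] → 'g'; at [15:19] → 'zjyl'.
No capturing groups, so `findall` returns the 4 full match strings.

['rtb', 'gj', 'g', 'zjyl']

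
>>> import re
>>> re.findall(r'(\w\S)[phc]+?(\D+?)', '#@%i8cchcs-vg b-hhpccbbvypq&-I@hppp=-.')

[('i8', 'c'), ('b-', 'h'), ('pc', 'b'), ('vy', 'q'), ('I@', 'p')]

The pattern matches a word character, then a non-whitespace character (captured); then one or more of one of [phc] (lazy); then one or more of a non-digit (lazy) (captured).
Matches: at [3:7] match 'i8cc', groups = ('i8', 'c'); at [14:18] match 'b-hh', groups = ('b-', 'h'); at [18:22] match 'pccb', groups = ('pc', 'b'); at [23:27] match 'vypq', groups = ('vy', 'q'); at [29:33] match 'I@hp', groups = ('I@', 'p').
With 2 capturing groups, `findall` returns a 2-tuple per match.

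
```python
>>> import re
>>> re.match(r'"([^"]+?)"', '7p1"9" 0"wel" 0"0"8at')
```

None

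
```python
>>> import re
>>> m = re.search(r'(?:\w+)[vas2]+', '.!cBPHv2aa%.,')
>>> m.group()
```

The pattern matches one or more of a word character (non-capturing group); then one or more of one of [vas2].
`re.search` tries every starting position until one works.
The match spans [2:10] → 'cBPHv2aa'.

'cBPHv2aa'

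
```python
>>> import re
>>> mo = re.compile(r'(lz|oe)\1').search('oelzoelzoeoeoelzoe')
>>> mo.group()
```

'oeoe'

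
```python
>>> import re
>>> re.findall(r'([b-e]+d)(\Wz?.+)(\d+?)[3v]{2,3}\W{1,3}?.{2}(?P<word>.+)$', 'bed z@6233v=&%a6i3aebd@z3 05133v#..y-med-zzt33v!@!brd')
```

[('bed', ' z@6233v=&%a6i3aebd@z3 05133v#..y-med-zzt', '3', 'brd')]

With the lazy modifier that quantifier settles for the fewest repetitions that let the rest of the pattern succeed (the atoms after it are unaffected and can still be greedy).
With 4 capturing groups, `findall` returns a 4-tuple per match.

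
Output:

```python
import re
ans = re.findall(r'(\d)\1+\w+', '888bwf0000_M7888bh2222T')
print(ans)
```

['8']

`\1` is not a pattern — it's the concrete string captured by group 1, re-applied verbatim.
Walking the string: at [0:23] match '888bwf0000_M7888bh2222T', group 1 = '8'.
`findall` collects group 1 from the one match (1 total).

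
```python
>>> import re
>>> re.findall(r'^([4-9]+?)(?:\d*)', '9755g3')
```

This matches anchored at the start of the string; then one or more of a character in [4-9] (lazy) (captured); then zero or more of a digit (non-capturing group).
A non-greedy quantifier consumes as few characters as it can — just enough that the remainder of the pattern still matches from where it stops; whatever follows it matches normally.
Matches: at [0:4] match '9755', group 1 = '9'.
`findall` collects group 1 from the one match (1 total).

['9']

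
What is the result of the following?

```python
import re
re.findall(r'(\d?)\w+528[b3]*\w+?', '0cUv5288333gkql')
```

['0']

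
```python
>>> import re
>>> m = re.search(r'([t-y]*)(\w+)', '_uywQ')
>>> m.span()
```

(0, 5)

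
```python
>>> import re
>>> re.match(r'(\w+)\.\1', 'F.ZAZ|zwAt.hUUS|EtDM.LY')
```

None

`match` is anchored at position 0; if the pattern doesn't fit there, it returns None.
Here the pattern fails at index 0, so the call returns None.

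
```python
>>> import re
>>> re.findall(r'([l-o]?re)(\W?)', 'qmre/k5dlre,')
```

The pattern matches optionally a character in [l-o], then the literal 're' (captured); then optionally a non-word character (captured).
Walking the string: at [1:5] match 'mre/', groups = ('mre', '/'); at [8:12] match 'lre,', groups = ('lre', ',').
With 2 capturing groups, `findall` returns a 2-tuple per match.

[('mre', '/'), ('lre', ',')]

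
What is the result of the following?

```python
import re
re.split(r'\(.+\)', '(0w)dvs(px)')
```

['', '']

Matches to split on: at [0:11] → '(0w)dvs(px)'.
Splitting on the pattern gives 2 pieces.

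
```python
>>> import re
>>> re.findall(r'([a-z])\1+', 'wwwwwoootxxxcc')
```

['w', 'o', 'x', 'c']

`\1` has to match the exact text group 1 already captured.
`findall` collects group 1 from each match (4 total).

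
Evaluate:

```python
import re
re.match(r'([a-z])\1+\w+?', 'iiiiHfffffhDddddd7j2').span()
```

`\1` has to match the exact text group 1 already captured.
`re.match` only tries the pattern at the start of the string.
The match spans [0:5] → 'iiiiH'.
Captured: group 1 = 'i'.

(0, 5)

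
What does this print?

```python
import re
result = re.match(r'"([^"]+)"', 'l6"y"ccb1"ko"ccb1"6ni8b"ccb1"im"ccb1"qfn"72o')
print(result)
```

None

`re.match` only tries the pattern at the start of the string.
Here the string doesn't start with a match, so the call returns None.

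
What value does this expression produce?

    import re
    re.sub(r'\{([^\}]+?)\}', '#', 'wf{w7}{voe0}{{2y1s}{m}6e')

'wf####6e'

Each match is replaced by '#'.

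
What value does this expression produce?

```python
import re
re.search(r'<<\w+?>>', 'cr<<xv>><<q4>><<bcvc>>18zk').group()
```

`re.search` scans for the first position where the pattern succeeds.
The match spans [2:8] → '<<xv>>'.

'<<xv>>'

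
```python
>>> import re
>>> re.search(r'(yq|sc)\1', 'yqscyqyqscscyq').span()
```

(4, 8)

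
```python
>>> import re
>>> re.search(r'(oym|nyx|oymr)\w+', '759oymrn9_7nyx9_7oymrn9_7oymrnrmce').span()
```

(3, 34)

`search` walks the string left to right and returns the first match it finds.
The match spans [3:34] → 'oymrn9_7nyx9_7oymrn9_7oymrnrmce'.
Captured: group 1 = 'oym'.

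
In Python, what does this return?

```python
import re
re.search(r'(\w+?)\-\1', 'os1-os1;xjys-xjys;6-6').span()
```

A backreference is literal: `\1` must see the identical characters the first group matched.
`search` walks the string left to right and returns the first match it finds.
The match spans [0:7] → 'os1-os1'.
Captured: group 1 = 'os1'.

(0, 7)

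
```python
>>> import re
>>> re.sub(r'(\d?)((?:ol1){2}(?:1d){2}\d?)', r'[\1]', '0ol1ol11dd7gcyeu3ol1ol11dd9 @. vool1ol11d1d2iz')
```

'0ol1ol11dd7gcyeu3ol1ol11dd9 @. vo[]iz'

The replacement refers to a captured group, so each match is rewritten using its own captured text.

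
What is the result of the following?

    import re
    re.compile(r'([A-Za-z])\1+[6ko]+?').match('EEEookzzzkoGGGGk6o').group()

With `match`, the pattern is implicitly anchored at the beginning.
The match spans [0:4] → 'EEEo'.

'EEEo'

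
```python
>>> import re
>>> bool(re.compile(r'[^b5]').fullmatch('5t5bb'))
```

False

For `fullmatch`, every character of the input must be accounted for by the pattern.
Here the string isn't matched end-to-end, so the call returns None, and `bool(None)` is False.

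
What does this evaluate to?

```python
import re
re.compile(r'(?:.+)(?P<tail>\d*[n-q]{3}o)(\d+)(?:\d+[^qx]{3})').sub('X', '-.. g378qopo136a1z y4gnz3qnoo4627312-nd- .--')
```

The pattern matches one or more of any character (non-capturing group); then zero or more of a digit, then exactly 3 of a character in [n-q], then a literal 'o' (captured as 'tail'); then one or more of a digit (captured); then one or more of a digit, then exactly 3 of any character except [qx] (non-capturing group).
Matches: at [0:39] → '-.. g378qopo136a1z y4gnz3qnoo4627312-nd'.
Each match is replaced by 'X'.

'X- .--'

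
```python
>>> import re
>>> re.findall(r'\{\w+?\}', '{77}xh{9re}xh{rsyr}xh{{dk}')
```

['{77}', '{9re}', '{rsyr}', '{dk}']

Scanning left to right: at [0:4] → '{77}'; at [6:11] → '{9re}'; at [13:19] → '{rsyr}'; at [22:26] → '{dk}'.
No capturing groups, so `findall` returns the 4 full match strings.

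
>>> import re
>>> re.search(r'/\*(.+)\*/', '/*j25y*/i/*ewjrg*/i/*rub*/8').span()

`search` walks the string left to right and returns the first match it finds.
The match spans [0:26] → '/*j25y*/i/*ewjrg*/i/*rub*/'.
Captured: group 1 = 'j25y*/i/*ewjrg*/i/*rub'.

(0, 26)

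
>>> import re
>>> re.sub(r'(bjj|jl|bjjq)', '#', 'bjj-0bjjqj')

`|` is ordered: at each position the engine commits to the first alternative that works.
Matches: at [0:3] → 'bjj'; at [5:8] → 'bjj'.
`sub` substitutes '#' at each match site.

'#-0#qj'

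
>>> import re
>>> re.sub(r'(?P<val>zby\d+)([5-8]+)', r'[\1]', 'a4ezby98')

'a4e[zby9]'

`\1` in the replacement pulls in group 1's text for each match.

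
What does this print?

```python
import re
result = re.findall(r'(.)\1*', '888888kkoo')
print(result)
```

['8', 'k', 'o']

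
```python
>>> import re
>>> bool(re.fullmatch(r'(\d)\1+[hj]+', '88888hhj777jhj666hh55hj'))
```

`re.fullmatch` requires the pattern to consume the entire string.
Here the string isn't matched end-to-end, so the call returns None, and `bool(None)` is False.

False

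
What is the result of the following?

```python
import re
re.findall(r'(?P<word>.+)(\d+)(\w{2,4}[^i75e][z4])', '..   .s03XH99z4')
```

[('..   .s0', '3', 'XH99z4')]

The pattern matches one or more of any character (captured as 'word'); then one or more of a digit (captured); then 2 to 4 of a word character, then any character except [i75e], then one of [z4] (captured).
Walking the string: at [0:15] match '..   .s03XH99z4', groups = ('..   .s0', '3', 'XH99z4').
Multiple groups make `findall` return tuples — one 3-tuple for the one match.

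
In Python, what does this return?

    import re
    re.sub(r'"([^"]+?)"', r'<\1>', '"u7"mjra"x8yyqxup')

'<u7>mjra"x8yyqxup'

Each match is replaced using the text its own group 1 captured.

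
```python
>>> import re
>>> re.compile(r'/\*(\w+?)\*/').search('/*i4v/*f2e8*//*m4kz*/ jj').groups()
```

('f2e8',)

`re.search` scans for the first position where the pattern succeeds.
The match spans [5:13] → '/*f2e8*/'.
Captured: group 1 = 'f2e8'.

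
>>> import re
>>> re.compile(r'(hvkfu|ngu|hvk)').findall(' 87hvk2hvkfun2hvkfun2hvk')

Alternation tries branches left to right and keeps the first one that lets the overall match succeed at that position.
Matches: at [3:6] match 'hvk', group 1 = 'hvk'; at [7:12] match 'hvkfu', group 1 = 'hvkfu'; at [14:19] match 'hvkfu', group 1 = 'hvkfu'; at [21:24] match 'hvk', group 1 = 'hvk'.
With a single group, `findall` returns only what that group captured — 4 items.

['hvk', 'hvkfu', 'hvkfu', 'hvk']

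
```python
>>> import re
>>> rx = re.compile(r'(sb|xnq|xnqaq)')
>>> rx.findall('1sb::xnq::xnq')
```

['sb', 'xnq', 'xnq']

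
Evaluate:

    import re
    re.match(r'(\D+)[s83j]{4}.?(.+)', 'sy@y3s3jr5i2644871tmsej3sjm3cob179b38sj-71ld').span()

(0, 44)

The pattern matches one or more of a non-digit (captured); then exactly 4 of one of [s83j], then optionally any character; then one or more of any character (captured).
`match` is anchored at position 0; if the pattern doesn't fit there, it returns None.
The match spans [0:44] → 'sy@y3s3jr5i2644871tmsej3sjm3cob179b38sj-71ld'.
Captured: group 1 = 'sy@y', group 2 = '5i2644871tmsej3sjm3cob179b38sj-71ld'.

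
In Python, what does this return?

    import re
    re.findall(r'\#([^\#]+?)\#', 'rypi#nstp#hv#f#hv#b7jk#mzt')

Walking the string: at [4:10] match '#nstp#', group 1 = 'nstp'; at [12:15] match '#f#', group 1 = 'f'; at [17:23] match '#b7jk#', group 1 = 'b7jk'.
Because there's exactly one group, `findall` drops the full match and keeps group 1 from each hit.

['nstp', 'f', 'b7jk']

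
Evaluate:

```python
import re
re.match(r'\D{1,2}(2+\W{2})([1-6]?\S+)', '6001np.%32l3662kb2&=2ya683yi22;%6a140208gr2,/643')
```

None

This matches 1 to 2 of a non-digit; then one or more of a literal '2', then exactly 2 of a non-word character (captured); then optionally a character in [1-6], then one or more of a non-whitespace character (captured).
`re.match` only tries the pattern at the start of the string.
Here the pattern fails at index 0, so the call returns None.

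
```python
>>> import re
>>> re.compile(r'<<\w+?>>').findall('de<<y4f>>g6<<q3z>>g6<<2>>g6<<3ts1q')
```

Scanning left to right: at [2:9] → '<<y4f>>'; at [11:18] → '<<q3z>>'; at [20:25] → '<<2>>'.
No capturing groups, so `findall` returns the 3 full match strings.

['<<y4f>>', '<<q3z>>', '<<2>>']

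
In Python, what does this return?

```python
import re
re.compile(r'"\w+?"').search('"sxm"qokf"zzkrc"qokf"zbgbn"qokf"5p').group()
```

'"sxm"'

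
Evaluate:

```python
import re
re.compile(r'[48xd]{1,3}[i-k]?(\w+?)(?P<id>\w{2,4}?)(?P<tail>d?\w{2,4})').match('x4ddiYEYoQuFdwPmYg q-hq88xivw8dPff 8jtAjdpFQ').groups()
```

The pattern matches 1 to 3 of one of [48xd], then optionally a character in [i-k]; then one or more of a word character (lazy) (captured); then 2 to 4 of a word character (lazy) (captured as 'id'); then optionally a literal 'd', then 2 to 4 of a word character (captured as 'tail').
`re.match` only tries the pattern at the start of the string.
The match spans [0:10] → 'x4ddiYEYoQ'.
Captured: group 1 = 'd', group 2 = 'iY', group 3 = 'EYoQ'.

('d', 'iY', 'EYoQ')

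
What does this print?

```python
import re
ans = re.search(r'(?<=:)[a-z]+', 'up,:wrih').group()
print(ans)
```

wrih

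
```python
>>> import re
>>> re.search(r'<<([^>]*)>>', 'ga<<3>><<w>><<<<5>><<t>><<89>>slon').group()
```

`search` walks the string left to right and returns the first match it finds.
The match spans [2:7] → '<<3>>'.
Captured: group 1 = '3'.

'<<3>>'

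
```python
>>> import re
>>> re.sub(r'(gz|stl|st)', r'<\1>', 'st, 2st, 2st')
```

Matches: at [0:2] → 'st'; at [5:7] → 'st'; at [10:12] → 'st'.
Each match is replaced using the text its own group 1 captured.

'<st>, 2<st>, 2<st>'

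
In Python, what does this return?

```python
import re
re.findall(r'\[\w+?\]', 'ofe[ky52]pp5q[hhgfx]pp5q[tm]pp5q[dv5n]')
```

['[ky52]', '[hhgfx]', '[tm]', '[dv5n]']

Scanning left to right: at [3:9] → '[ky52]'; at [13:20] → '[hhgfx]'; at [24:28] → '[tm]'; at [32:38] → '[dv5n]'.
No capturing groups, so `findall` returns the 4 full match strings.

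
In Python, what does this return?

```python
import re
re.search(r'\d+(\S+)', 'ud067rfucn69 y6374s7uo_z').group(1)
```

'rfucn69'

The pattern matches one or more of a digit; then one or more of a non-whitespace character (captured).
Unlike `match`, `search` isn't anchored — it looks for the pattern anywhere in the string.
The match spans [2:12] → '067rfucn69'.
Captured: group 1 = 'rfucn69'.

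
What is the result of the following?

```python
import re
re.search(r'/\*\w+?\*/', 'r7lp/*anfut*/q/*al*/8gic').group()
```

'/*anfut*/'

The match spans [4:13] → '/*anfut*/'.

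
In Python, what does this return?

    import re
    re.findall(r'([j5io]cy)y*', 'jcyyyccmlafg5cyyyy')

['jcy', '5cy']

Pattern: one of [j5io], then the literal 'cy' (captured); then zero or more of a literal 'y'.
Walking the string: at [0:5] match 'jcyyy', group 1 = 'jcy'; at [12:18] match '5cyyyy', group 1 = '5cy'.
`findall` collects group 1 from each match (2 total).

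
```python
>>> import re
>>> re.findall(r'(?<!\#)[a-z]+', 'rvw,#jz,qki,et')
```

The negative lookahead/lookbehind blocks any match where the forbidden context is present.
Since nothing is captured, `findall` lists the 4 matched substrings directly.

['rvw', 'z', 'qki', 'et']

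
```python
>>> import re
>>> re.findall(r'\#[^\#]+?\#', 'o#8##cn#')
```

`findall` yields the raw match text (2 of them) because the pattern has no groups.

['#8#', '#cn#']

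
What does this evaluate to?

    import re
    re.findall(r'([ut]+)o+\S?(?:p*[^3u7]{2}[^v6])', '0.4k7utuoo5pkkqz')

['utu']

This matches one or more of one of [ut] (captured); then one or more of the literal 'o', then optionally a non-whitespace character; then zero or more of a literal 'p', then exactly 2 of any character except [3u7], then any character except [v6] (non-capturing group).
Matches: at [5:15] match 'utuoo5pkkq', group 1 = 'utu'.
`findall` collects group 1 from the one match (1 total).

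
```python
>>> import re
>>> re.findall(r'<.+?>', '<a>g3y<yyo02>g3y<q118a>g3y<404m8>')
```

['<a>', '<yyo02>', '<q118a>', '<404m8>']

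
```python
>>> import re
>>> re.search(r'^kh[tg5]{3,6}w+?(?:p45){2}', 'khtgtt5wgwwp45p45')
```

Here no position works, so the call returns None.

None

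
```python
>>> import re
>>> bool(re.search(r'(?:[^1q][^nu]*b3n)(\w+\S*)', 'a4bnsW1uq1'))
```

False

The pattern matches any character except [1q], then zero or more of any character except [nu], then the literal 'b3n' (non-capturing group); then one or more of a word character, then zero or more of a non-whitespace character (captured).
`search` walks the string left to right and returns the first match it finds.
Here nothing in the string fits, so the call returns None, and `bool(None)` is False.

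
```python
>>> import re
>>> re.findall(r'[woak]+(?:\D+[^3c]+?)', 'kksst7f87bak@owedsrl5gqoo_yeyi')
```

['kksst7', 'ak@owedsrl5', 'oo_yeyi']

The pattern matches one or more of one of [woak]; then one or more of a non-digit, then one or more of any character except [3c] (lazy) (non-capturing group).
Scanning left to right: at [0:6] → 'kksst7'; at [10:21] → 'ak@owedsrl5'; at [23:30] → 'oo_yeyi'.
No capturing groups, so `findall` returns the 3 full match strings.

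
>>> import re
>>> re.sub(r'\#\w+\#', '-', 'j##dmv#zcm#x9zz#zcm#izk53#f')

'j#-zcm-zcm-f'

`sub` substitutes '-' at each match site.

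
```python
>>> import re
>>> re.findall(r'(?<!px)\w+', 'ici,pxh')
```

Because the assertion is negative and zero-width, positions next to the forbidden text are skipped.
Scanning left to right: at [0:3] → 'ici'; at [4:7] → 'pxh'.
Since nothing is captured, `findall` lists the 2 matched substrings directly.

['ici', 'pxh']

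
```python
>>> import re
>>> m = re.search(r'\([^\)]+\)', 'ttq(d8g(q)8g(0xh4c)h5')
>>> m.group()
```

Unlike `match`, `search` isn't anchored — it looks for the pattern anywhere in the string.
The match spans [3:10] → '(d8g(q)'.

'(d8g(q)'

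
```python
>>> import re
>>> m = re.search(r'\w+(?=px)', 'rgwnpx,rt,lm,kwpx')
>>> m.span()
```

(0, 4)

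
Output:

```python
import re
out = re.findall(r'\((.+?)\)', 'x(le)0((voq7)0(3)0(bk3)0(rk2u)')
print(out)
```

With the lazy modifier that quantifier settles for the fewest repetitions that let the rest of the pattern succeed (the atoms after it are unaffected and can still be greedy).
Scanning left to right: at [1:5] match '(le)', group 1 = 'le'; at [6:13] match '((voq7)', group 1 = '(voq7'; at [14:17] match '(3)', group 1 = '3'; at [18:23] match '(bk3)', group 1 = 'bk3'; at [24:30] match '(rk2u)', group 1 = 'rk2u'.
`findall` collects group 1 from each match (5 total).

['le', '(voq7', '3', 'bk3', 'rk2u']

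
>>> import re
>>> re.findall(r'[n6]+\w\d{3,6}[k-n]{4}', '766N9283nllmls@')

Since nothing is captured, `findall` lists the 1 matched substring directly.

['66N9283nllm']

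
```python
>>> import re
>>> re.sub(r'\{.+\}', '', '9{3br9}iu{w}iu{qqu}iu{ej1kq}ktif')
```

Matches: at [1:28] → '{3br9}iu{w}iu{qqu}iu{ej1kq}'.
`sub` substitutes '' at each match site.

'9ktif'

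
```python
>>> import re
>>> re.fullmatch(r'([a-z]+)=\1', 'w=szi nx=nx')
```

The backreference `\1` re-matches whatever the first group consumed, character for character.
`re.fullmatch` is like wrapping the pattern in `^…$` (in single-line mode).
Here there's no way to consume every character, so the call returns None.

None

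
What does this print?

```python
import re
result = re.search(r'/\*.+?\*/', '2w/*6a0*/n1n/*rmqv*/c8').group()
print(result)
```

Because the quantifier is non-greedy, it stops expanding at the earliest point where the rest of the pattern can succeed.
The match spans [2:9] → '/*6a0*/'.

/*6a0*/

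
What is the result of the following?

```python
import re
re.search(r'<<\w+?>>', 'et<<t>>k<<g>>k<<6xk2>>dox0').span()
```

`search` walks the string left to right and returns the first match it finds.
The match spans [2:7] → '<<t>>'.

(2, 7)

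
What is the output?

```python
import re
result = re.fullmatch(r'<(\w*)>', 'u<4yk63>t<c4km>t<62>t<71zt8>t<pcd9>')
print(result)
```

`fullmatch` succeeds only if the pattern covers the string from start to end.
Here there's no way to consume every character, so the call returns None.

None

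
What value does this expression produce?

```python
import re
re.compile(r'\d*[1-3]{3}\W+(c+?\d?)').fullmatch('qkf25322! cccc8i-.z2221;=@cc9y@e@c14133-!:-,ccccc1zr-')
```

None

Pattern: zero or more of a digit, then exactly 3 of a character in [1-3], then one or more of a non-word character; then one or more of the literal 'c' (lazy), then optionally a digit (captured).
`re.fullmatch` is like wrapping the pattern in `^…$` (in single-line mode).
Here there's no way to consume every character, so the call returns None.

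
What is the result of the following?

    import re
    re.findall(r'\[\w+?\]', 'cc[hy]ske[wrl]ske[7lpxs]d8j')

['[hy]', '[wrl]', '[7lpxs]']

Matches: at [2:6] → '[hy]'; at [9:14] → '[wrl]'; at [17:24] → '[7lpxs]'.
With no groups in the pattern, `findall` gives back each whole match — 3 here.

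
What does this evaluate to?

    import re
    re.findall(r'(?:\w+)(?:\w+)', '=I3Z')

With no groups in the pattern, `findall` gives back each whole match — 1 here.

['I3Z']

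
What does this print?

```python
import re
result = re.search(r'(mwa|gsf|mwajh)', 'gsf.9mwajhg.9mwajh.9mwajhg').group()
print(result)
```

`search` walks the string left to right and returns the first match it finds.
The match spans [0:3] → 'gsf'.
Captured: group 1 = 'gsf'.

gsf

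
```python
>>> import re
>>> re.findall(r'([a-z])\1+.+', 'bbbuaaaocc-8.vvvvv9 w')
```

`\1` has to match the exact text group 1 already captured.
Matches: at [0:21] match 'bbbuaaaocc-8.vvvvv9 w', group 1 = 'b'.
`findall` collects group 1 from the one match (1 total).

['b']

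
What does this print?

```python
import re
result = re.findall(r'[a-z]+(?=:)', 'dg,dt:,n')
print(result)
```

The positive lookaround only admits positions where the adjacent text matches; those characters stay outside the span.
Walking the string: at [3:5] → 'dt'.
No capturing groups, so `findall` returns the 1 full match string.

['dt']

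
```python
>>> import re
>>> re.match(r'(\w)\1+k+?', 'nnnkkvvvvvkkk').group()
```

'nnnk'

With `match`, the pattern is implicitly anchored at the beginning.
The match spans [0:4] → 'nnnk'.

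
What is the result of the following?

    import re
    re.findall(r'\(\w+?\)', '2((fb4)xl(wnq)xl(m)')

['(fb4)', '(wnq)', '(m)']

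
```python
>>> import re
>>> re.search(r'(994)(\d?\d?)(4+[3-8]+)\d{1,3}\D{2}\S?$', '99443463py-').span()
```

Pattern: the literal '99', then a literal '4' (captured); then optionally a digit, then optionally a digit (captured); then one or more of a literal '4', then one or more of a character in [3-8] (captured); then 1 to 3 of a digit, then exactly 2 of a non-digit, then optionally a non-whitespace character; then anchored at the end.
Unlike `match`, `search` isn't anchored — it looks for the pattern anywhere in the string.
The match spans [0:11] → '99443463py-'.
Captured: group 1 = '994', group 2 = '43', group 3 = '46'.

(0, 11)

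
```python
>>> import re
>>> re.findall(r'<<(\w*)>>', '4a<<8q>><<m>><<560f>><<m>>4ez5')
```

['8q', 'm', '560f', 'm']

One capturing group, so `findall` returns just the captured substring from each match — 4 in all.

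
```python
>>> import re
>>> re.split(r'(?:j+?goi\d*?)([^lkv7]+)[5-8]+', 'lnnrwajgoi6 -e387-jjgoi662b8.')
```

The pattern matches one or more of a literal 'j' (lazy), then the literal 'goi', then zero or more of a digit (lazy) (non-capturing group); then one or more of any character except [lkv7] (captured); then one or more of a character in [5-8].
Because the quantifier is non-greedy, it stops expanding at the earliest point where the rest of the pattern can succeed.
Matches to split on: at [6:17] → 'jgoi6 -e387'; at [18:28] → 'jjgoi662b8'.
With a capturing group present, the delimiter's captured portion is kept in the result list.

['lnnrwa', '6 -e38', '-', '662b', '.']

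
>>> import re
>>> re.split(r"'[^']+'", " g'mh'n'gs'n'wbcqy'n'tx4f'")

[' g', 'n', 'n', 'n', '']

Matches to split on: at [2:6] → "'mh'"; at [7:11] → "'gs'"; at [12:19] → "'wbcqy'"; at [20:26] → "'tx4f'".
The string is cut at each match, leaving 5 pieces.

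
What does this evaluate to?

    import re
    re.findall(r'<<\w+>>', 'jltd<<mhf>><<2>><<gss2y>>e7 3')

['<<mhf>>', '<<2>>', '<<gss2y>>']

Walking the string: at [4:11] → '<<mhf>>'; at [11:16] → '<<2>>'; at [16:25] → '<<gss2y>>'.
`findall` yields the raw match text (3 of them) because the pattern has no groups.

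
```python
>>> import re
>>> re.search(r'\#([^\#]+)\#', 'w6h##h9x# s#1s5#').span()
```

(4, 9)

The match spans [4:9] → '#h9x#'.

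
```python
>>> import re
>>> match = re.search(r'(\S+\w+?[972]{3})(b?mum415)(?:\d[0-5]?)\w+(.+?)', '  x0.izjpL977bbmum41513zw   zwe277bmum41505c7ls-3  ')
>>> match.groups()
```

('zwe277', 'bmum415', '-')

This matches one or more of a non-whitespace character, then one or more of a word character (lazy), then exactly 3 of one of [972] (captured); then optionally the literal 'b', then the literal 'mum', then the literal '415' (captured); then a digit, then optionally a character in [0-5] (non-capturing group); then one or more of a word character; then one or more of any character (lazy) (captured).
Because the quantifier is non-greedy, it stops expanding at the earliest point where the rest of the pattern can succeed.
Unlike `match`, `search` isn't anchored — it looks for the pattern anywhere in the string.
The match spans [28:48] → 'zwe277bmum41505c7ls-'.
Captured: group 1 = 'zwe277', group 2 = 'bmum415', group 3 = '-'.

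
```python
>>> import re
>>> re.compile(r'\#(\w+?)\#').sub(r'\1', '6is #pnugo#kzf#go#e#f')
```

'6is pnugokzfgoe#f'

Matches: at [4:11] → '#pnugo#'; at [14:18] → '#go#'.
The replacement refers to a captured group, so each match is rewritten using its own captured text.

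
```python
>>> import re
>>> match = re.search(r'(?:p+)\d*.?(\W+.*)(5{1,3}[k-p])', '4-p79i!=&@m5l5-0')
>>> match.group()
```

'p79i!=&@m5l'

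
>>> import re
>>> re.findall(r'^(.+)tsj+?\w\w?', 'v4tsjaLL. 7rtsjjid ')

The pattern matches anchored at the start of the string; then one or more of any character (captured); then the literal 'ts', then one or more of the literal 'j' (lazy); then a word character, then optionally a word character.
Scanning left to right: at [0:17] match 'v4tsjaLL. 7rtsjji', group 1 = 'v4tsjaLL. 7r'.
With a single group, `findall` returns only what that group captured — 1 item.

['v4tsjaLL. 7r']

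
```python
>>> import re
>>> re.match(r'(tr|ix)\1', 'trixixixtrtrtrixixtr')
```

None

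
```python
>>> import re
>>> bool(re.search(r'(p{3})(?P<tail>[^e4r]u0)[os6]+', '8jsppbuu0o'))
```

False

Pattern: exactly 3 of a literal 'p' (captured); then any character except [e4r], then the literal 'u0' (captured as 'tail'); then one or more of one of [os6].
Here nothing in the string fits, so the call returns None, and `bool(None)` is False.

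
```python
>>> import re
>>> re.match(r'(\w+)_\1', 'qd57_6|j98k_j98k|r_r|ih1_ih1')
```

None

After group 1 captures some text, `\1` only succeeds where that same text appears again.
`match` is anchored at position 0; if the pattern doesn't fit there, it returns None.
Here the string doesn't start with a match, so the call returns None.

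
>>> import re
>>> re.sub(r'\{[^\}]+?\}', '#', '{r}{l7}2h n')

'##2h n'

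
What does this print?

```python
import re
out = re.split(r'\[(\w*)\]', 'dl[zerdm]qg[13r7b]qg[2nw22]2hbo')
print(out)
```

Matches to split on: at [2:9] → '[zerdm]'; at [11:18] → '[13r7b]'; at [20:27] → '[2nw22]'.
Because the pattern has a capturing group, `split` also inserts each captured text between the pieces.

['dl', 'zerdm', 'qg', '13r7b', 'qg', '2nw22', '2hbo']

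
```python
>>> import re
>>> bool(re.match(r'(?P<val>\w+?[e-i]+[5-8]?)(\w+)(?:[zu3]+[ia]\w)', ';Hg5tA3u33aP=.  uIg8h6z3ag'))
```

`re.match` won't scan ahead — the pattern has to work from the very first character.
Here the pattern fails at index 0, so the call returns None, and `bool(None)` is False.

False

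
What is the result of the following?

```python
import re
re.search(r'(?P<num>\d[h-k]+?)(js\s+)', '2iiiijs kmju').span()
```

(0, 8)

This matches a digit, then one or more of a character in [h-k] (lazy) (captured as 'num'); then the literal 'js', then one or more of whitespace (captured).
`search` walks the string left to right and returns the first match it finds.
The match spans [0:8] → '2iiiijs '.
Captured: group 1 = '2iiii', group 2 = 'js '.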